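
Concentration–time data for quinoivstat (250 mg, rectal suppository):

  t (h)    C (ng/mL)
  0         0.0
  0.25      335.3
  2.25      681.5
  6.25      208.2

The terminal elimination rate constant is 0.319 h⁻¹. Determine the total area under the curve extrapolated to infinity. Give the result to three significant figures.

Trapezoidal AUC_0→6.25:
  [0→0.25]: (0.0+335.3)/2 × 0.25 = 41.9125
  [0.25→2.25]: (335.3+681.5)/2 × 2 = 1016.8
  [2.25→6.25]: (681.5+208.2)/2 × 4 = 1779.4
  Sum = 2838.1125 ng/mL·h
Extrapolated tail: C_last / k_e = 208.2 / 0.319 = 652.665
AUC_0→∞ = 2838.1125 + 652.665 = 3490.7775 ng/mL·h

AUC = 3490 ng/mL·h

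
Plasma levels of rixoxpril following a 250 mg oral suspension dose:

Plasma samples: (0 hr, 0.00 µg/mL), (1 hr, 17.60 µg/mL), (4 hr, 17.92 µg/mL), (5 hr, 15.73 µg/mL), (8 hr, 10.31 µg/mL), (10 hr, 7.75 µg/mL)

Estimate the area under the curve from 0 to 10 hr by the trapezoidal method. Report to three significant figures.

Trapezoidal AUC_0→10:
  [0→1]: (0.00+17.60)/2 × 1 = 8.8
  [1→4]: (17.60+17.92)/2 × 3 = 53.28
  [4→5]: (17.92+15.73)/2 × 1 = 16.825
  [5→8]: (15.73+10.31)/2 × 3 = 39.06
  [8→10]: (10.31+7.75)/2 × 2 = 18.06
  Sum = 136.025 µg/mL·hr

AUC = 136 µg/mL·hr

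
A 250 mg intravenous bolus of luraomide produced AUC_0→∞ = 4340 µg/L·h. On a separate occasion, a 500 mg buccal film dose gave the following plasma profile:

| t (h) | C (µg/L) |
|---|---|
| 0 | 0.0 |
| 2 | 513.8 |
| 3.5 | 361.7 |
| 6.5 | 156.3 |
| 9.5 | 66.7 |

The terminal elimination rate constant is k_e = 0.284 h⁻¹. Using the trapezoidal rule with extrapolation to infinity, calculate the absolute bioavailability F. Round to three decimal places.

Trapezoidal AUC_0→9.5 (buccal film):
  [0→2]: (0.0+513.8)/2 × 2 = 513.8
  [2→3.5]: (513.8+361.7)/2 × 1.5 = 656.625
  [3.5→6.5]: (361.7+156.3)/2 × 3 = 777.0
  [6.5→9.5]: (156.3+66.7)/2 × 3 = 334.5
  Sum = 2281.925 µg/L·h
Tail: C_last/k_e = 66.7/0.284 = 234.859
AUC_0→∞ (buccal film) = 2281.925 + 234.859 = 2516.784 µg/L·h
F = (AUC_ev/D_ev)/(AUC_iv/D_iv) = (2516.784/500)/(4340/250) = 5.033568/17.36 = 0.2900

F = 0.290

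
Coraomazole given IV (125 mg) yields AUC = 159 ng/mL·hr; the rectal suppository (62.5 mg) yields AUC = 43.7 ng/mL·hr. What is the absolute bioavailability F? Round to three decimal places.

F = (AUC_ev / D_ev) / (AUC_iv / D_iv)
  = (43.7/62.5) / (159/125)
  = 0.6992 / 1.272 = 0.5497

F = 0.550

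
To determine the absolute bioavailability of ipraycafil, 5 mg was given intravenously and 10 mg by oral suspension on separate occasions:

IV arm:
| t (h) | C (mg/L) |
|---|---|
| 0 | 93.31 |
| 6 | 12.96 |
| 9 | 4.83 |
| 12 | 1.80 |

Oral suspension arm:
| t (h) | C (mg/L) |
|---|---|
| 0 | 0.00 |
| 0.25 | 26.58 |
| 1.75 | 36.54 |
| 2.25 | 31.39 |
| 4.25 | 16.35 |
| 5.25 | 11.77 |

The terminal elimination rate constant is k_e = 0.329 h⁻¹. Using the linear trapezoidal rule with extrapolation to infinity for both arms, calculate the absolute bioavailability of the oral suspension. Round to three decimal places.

F = 0.229

Trapezoidal AUC_0→12 (IV):
  [0→6]: (93.31+12.96)/2 × 6 = 318.81
  [6→9]: (12.96+4.83)/2 × 3 = 26.685
  [9→12]: (4.83+1.80)/2 × 3 = 9.945
  Sum = 355.44 mg/L·h
IV tail: 1.80/0.329 = 5.471; AUC_iv,0→∞ = 355.44 + 5.471 = 360.911 mg/L·h
Trapezoidal AUC_0→5.25 (oral suspension):
  [0→0.25]: (0.00+26.58)/2 × 0.25 = 3.3225
  [0.25→1.75]: (26.58+36.54)/2 × 1.5 = 47.34
  [1.75→2.25]: (36.54+31.39)/2 × 0.5 = 16.9825
  [2.25→4.25]: (31.39+16.35)/2 × 2 = 47.74
  [4.25→5.25]: (16.35+11.77)/2 × 1 = 14.06
  Sum = 129.445 mg/L·h
oral suspension tail: 11.77/0.329 = 35.775; AUC_ev,0→∞ = 129.445 + 35.775 = 165.22 mg/L·h
F = (AUC_ev/D_ev)/(AUC_iv/D_iv) = (165.22/10)/(360.911/5) = 16.522/72.1822 = 0.2289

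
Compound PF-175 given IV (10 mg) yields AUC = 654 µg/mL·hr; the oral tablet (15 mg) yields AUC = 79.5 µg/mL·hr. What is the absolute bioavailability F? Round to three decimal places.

F = (AUC_ev / D_ev) / (AUC_iv / D_iv)
  = (79.5/15) / (654/10)
  = 5.3 / 65.4 = 0.0810

F = 0.081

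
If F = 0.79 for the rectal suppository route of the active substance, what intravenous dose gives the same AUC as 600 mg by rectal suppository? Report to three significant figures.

Systemic exposure from an extravascular dose = F × D_ev, so the equivalent IV dose is F × D_ev.
D_iv = F × D_ev = 0.79 × 600 = 474 mg

D_iv = 474 mg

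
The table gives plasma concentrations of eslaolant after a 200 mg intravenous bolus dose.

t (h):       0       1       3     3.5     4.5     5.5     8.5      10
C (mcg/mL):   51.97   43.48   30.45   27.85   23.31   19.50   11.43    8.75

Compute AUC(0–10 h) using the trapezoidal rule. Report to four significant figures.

AUC = 244.7 mcg/mL·h

Trapezoidal AUC_0→10:
  [0→1]: (51.97+43.48)/2 × 1 = 47.725
  [1→3]: (43.48+30.45)/2 × 2 = 73.93
  [3→3.5]: (30.45+27.85)/2 × 0.5 = 14.575
  [3.5→4.5]: (27.85+23.31)/2 × 1 = 25.58
  [4.5→5.5]: (23.31+19.50)/2 × 1 = 21.405
  [5.5→8.5]: (19.50+11.43)/2 × 3 = 46.395
  [8.5→10]: (11.43+8.75)/2 × 1.5 = 15.135
  Sum = 244.745 mcg/mL·h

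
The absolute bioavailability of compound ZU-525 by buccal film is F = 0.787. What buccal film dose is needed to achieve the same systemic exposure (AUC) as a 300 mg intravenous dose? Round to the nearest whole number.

D_buccal = 381 mg

For equal systemic exposure: F × D_ev = D_iv
D_ev = D_iv / F = 300 / 0.787 = 381.194 mg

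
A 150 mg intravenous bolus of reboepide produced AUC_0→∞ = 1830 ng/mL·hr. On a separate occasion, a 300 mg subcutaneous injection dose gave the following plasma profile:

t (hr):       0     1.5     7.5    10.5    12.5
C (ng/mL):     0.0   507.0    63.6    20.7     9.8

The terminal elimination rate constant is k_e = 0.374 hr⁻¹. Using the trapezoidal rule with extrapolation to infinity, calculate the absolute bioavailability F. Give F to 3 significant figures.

Trapezoidal AUC_0→12.5 (subcutaneous injection):
  [0→1.5]: (0.0+507.0)/2 × 1.5 = 380.25
  [1.5→7.5]: (507.0+63.6)/2 × 6 = 1711.8
  [7.5→10.5]: (63.6+20.7)/2 × 3 = 126.45
  [10.5→12.5]: (20.7+9.8)/2 × 2 = 30.5
  Sum = 2249.0 ng/mL·hr
Tail: C_last/k_e = 9.8/0.374 = 26.203
AUC_0→∞ (subcutaneous injection) = 2249.0 + 26.203 = 2275.203 ng/mL·hr
F = (AUC_ev/D_ev)/(AUC_iv/D_iv) = (2275.203/300)/(1830/150) = 7.58401/12.2 = 0.6216

F = 0.622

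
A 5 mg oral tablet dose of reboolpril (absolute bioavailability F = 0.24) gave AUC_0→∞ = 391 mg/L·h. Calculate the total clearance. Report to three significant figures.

CL = F × Dose / AUC_0→∞
   = 0.24 × 5 / 391 = 0.00306905 L/h

CL = 0.00307 L/h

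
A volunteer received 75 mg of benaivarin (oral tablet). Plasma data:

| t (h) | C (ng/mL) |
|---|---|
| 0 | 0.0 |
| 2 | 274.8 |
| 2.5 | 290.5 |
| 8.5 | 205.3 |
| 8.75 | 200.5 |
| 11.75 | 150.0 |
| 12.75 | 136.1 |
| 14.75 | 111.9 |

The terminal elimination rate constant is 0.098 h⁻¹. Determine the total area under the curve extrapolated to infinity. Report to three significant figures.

Trapezoidal AUC_0→14.75:
  [0→2]: (0.0+274.8)/2 × 2 = 274.8
  [2→2.5]: (274.8+290.5)/2 × 0.5 = 141.325
  [2.5→8.5]: (290.5+205.3)/2 × 6 = 1487.4
  [8.5→8.75]: (205.3+200.5)/2 × 0.25 = 50.725
  [8.75→11.75]: (200.5+150.0)/2 × 3 = 525.75
  [11.75→12.75]: (150.0+136.1)/2 × 1 = 143.05
  [12.75→14.75]: (136.1+111.9)/2 × 2 = 248.0
  Sum = 2871.05 ng/mL·h
Extrapolated tail: C_last / k_e = 111.9 / 0.098 = 1141.837
AUC_0→∞ = 2871.05 + 1141.837 = 4012.887 ng/mL·h

AUC = 4010 ng/mL·h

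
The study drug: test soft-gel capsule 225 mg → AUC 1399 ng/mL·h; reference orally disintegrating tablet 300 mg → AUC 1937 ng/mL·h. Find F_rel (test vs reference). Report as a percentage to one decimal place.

F_rel = 96.3%

F_rel = (AUC_test/D_test) / (AUC_ref/D_ref)
      = (1399/225) / (1937/300)
      = 6.21778 / 6.45667 = 0.9630 = 96.30%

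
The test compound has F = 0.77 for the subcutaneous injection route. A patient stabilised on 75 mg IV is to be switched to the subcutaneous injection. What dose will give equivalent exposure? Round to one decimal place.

D_subcutaneous = 97.4 mg

For equal systemic exposure: F × D_ev = D_iv
D_ev = D_iv / F = 75 / 0.77 = 97.4026 mg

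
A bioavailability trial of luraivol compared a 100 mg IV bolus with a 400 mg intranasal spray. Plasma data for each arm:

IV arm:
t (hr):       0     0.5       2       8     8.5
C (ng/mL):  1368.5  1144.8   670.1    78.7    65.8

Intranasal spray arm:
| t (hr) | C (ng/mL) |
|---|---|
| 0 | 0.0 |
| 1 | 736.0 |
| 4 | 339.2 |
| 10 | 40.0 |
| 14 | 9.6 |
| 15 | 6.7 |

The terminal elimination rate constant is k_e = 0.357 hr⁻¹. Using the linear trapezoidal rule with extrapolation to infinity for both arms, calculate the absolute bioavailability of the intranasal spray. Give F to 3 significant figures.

Trapezoidal AUC_0→8.5 (IV):
  [0→0.5]: (1368.5+1144.8)/2 × 0.5 = 628.325
  [0.5→2]: (1144.8+670.1)/2 × 1.5 = 1361.175
  [2→8]: (670.1+78.7)/2 × 6 = 2246.4
  [8→8.5]: (78.7+65.8)/2 × 0.5 = 36.125
  Sum = 4272.025 ng/mL·hr
IV tail: 65.8/0.357 = 184.314; AUC_iv,0→∞ = 4272.025 + 184.314 = 4456.339 ng/mL·hr
Trapezoidal AUC_0→15 (intranasal spray):
  [0→1]: (0.0+736.0)/2 × 1 = 368.0
  [1→4]: (736.0+339.2)/2 × 3 = 1612.8
  [4→10]: (339.2+40.0)/2 × 6 = 1137.6
  [10→14]: (40.0+9.6)/2 × 4 = 99.2
  [14→15]: (9.6+6.7)/2 × 1 = 8.15
  Sum = 3225.75 ng/mL·hr
intranasal spray tail: 6.7/0.357 = 18.768; AUC_ev,0→∞ = 3225.75 + 18.768 = 3244.518 ng/mL·hr
F = (AUC_ev/D_ev)/(AUC_iv/D_iv) = (3244.518/400)/(4456.339/100) = 8.111295/44.56339 = 0.1820

F = 0.182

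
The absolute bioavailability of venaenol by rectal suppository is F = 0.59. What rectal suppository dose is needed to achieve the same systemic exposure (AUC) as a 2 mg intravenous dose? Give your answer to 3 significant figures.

For equal systemic exposure: F × D_ev = D_iv
D_ev = D_iv / F = 2 / 0.59 = 3.38983 mg

D_rectal = 3.39 mg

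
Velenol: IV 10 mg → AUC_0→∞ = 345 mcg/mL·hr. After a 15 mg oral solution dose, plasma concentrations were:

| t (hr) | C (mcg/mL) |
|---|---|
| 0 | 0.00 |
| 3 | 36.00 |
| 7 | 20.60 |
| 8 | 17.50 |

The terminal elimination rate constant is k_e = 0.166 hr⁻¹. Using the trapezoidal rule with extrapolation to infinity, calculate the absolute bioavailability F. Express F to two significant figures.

F = 0.56

Trapezoidal AUC_0→8 (oral solution):
  [0→3]: (0.00+36.00)/2 × 3 = 54.0
  [3→7]: (36.00+20.60)/2 × 4 = 113.2
  [7→8]: (20.60+17.50)/2 × 1 = 19.05
  Sum = 186.25 mcg/mL·hr
Tail: C_last/k_e = 17.50/0.166 = 105.422
AUC_0→∞ (oral solution) = 186.25 + 105.422 = 291.672 mcg/mL·hr
F = (AUC_ev/D_ev)/(AUC_iv/D_iv) = (291.672/15)/(345/10) = 19.4448/34.5 = 0.5636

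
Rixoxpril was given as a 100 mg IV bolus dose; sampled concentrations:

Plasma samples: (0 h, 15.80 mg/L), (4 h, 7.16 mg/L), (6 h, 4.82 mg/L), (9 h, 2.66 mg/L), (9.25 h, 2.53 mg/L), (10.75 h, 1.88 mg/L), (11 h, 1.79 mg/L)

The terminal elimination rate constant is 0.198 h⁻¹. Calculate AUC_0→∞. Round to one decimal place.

Trapezoidal AUC_0→11:
  [0→4]: (15.80+7.16)/2 × 4 = 45.92
  [4→6]: (7.16+4.82)/2 × 2 = 11.98
  [6→9]: (4.82+2.66)/2 × 3 = 11.22
  [9→9.25]: (2.66+2.53)/2 × 0.25 = 0.64875
  [9.25→10.75]: (2.53+1.88)/2 × 1.5 = 3.3075
  [10.75→11]: (1.88+1.79)/2 × 0.25 = 0.45875
  Sum = 73.535 mg/L·h
Extrapolated tail: C_last / k_e = 1.79 / 0.198 = 9.040
AUC_0→∞ = 73.535 + 9.040 = 82.575 mg/L·h

AUC = 82.6 mg/L·h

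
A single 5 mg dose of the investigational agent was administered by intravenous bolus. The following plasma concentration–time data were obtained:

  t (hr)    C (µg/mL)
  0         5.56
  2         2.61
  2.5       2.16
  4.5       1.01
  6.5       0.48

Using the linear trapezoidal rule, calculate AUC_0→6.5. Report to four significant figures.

Trapezoidal AUC_0→6.5:
  [0→2]: (5.56+2.61)/2 × 2 = 8.17
  [2→2.5]: (2.61+2.16)/2 × 0.5 = 1.1925
  [2.5→4.5]: (2.16+1.01)/2 × 2 = 3.17
  [4.5→6.5]: (1.01+0.48)/2 × 2 = 1.49
  Sum = 14.0225 µg/mL·hr

AUC = 14.02 µg/mL·hr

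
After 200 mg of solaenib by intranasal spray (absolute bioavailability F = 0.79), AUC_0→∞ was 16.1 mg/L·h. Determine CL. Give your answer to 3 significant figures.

CL = F × Dose / AUC_0→∞
   = 0.79 × 200 / 16.1 = 9.81366 L/h

CL = 9.81 L/h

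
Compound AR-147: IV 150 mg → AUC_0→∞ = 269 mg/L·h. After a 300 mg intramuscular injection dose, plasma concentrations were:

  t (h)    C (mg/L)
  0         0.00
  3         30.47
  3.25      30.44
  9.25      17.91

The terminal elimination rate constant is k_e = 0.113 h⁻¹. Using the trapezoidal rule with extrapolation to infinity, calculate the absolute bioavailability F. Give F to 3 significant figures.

Trapezoidal AUC_0→9.25 (intramuscular injection):
  [0→3]: (0.00+30.47)/2 × 3 = 45.705
  [3→3.25]: (30.47+30.44)/2 × 0.25 = 7.61375
  [3.25→9.25]: (30.44+17.91)/2 × 6 = 145.05
  Sum = 198.36875 mg/L·h
Tail: C_last/k_e = 17.91/0.113 = 158.496
AUC_0→∞ (intramuscular injection) = 198.36875 + 158.496 = 356.86475 mg/L·h
F = (AUC_ev/D_ev)/(AUC_iv/D_iv) = (356.86475/300)/(269/150) = 1.18955/1.79333 = 0.6633

F = 0.663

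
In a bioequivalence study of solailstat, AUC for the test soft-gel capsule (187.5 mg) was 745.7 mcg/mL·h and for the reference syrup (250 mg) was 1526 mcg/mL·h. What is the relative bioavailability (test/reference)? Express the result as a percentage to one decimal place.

F_rel = (AUC_test/D_test) / (AUC_ref/D_ref)
      = (745.7/187.5) / (1526/250)
      = 3.97707 / 6.104 = 0.6516 = 65.16%

F_rel = 65.2%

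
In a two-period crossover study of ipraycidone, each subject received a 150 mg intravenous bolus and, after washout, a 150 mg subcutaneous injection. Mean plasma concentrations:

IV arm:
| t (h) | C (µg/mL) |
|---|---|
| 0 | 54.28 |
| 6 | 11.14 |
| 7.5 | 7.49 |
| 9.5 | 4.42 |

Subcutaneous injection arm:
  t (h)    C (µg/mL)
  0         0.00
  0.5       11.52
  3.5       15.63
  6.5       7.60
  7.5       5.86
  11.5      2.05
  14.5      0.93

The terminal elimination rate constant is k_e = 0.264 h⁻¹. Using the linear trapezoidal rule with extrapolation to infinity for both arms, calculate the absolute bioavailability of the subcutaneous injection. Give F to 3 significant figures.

F = 0.456

Trapezoidal AUC_0→9.5 (IV):
  [0→6]: (54.28+11.14)/2 × 6 = 196.26
  [6→7.5]: (11.14+7.49)/2 × 1.5 = 13.9725
  [7.5→9.5]: (7.49+4.42)/2 × 2 = 11.91
  Sum = 222.1425 µg/mL·h
IV tail: 4.42/0.264 = 16.742; AUC_iv,0→∞ = 222.1425 + 16.742 = 238.8845 µg/mL·h
Trapezoidal AUC_0→14.5 (subcutaneous injection):
  [0→0.5]: (0.00+11.52)/2 × 0.5 = 2.88
  [0.5→3.5]: (11.52+15.63)/2 × 3 = 40.725
  [3.5→6.5]: (15.63+7.60)/2 × 3 = 34.845
  [6.5→7.5]: (7.60+5.86)/2 × 1 = 6.73
  [7.5→11.5]: (5.86+2.05)/2 × 4 = 15.82
  [11.5→14.5]: (2.05+0.93)/2 × 3 = 4.47
  Sum = 105.47 µg/mL·h
subcutaneous injection tail: 0.93/0.264 = 3.523; AUC_ev,0→∞ = 105.47 + 3.523 = 108.993 µg/mL·h
F = (AUC_ev/D_ev)/(AUC_iv/D_iv) = (108.993/150)/(238.8845/150) = 0.72662/1.59256 = 0.4563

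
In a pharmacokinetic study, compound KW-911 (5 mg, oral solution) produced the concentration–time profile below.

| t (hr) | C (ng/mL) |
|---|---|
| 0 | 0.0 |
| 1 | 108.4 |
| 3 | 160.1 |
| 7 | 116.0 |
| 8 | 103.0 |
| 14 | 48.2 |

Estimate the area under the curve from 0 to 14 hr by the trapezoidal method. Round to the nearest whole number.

AUC = 1438 ng/mL·hr

Trapezoidal AUC_0→14:
  [0→1]: (0.0+108.4)/2 × 1 = 54.2
  [1→3]: (108.4+160.1)/2 × 2 = 268.5
  [3→7]: (160.1+116.0)/2 × 4 = 552.2
  [7→8]: (116.0+103.0)/2 × 1 = 109.5
  [8→14]: (103.0+48.2)/2 × 6 = 453.6
  Sum = 1438.0 ng/mL·hr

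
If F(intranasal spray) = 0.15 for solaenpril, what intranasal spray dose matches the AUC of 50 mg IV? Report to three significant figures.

For equal systemic exposure: F × D_ev = D_iv
D_ev = D_iv / F = 50 / 0.15 = 333.333 mg

D_intranasal = 333 mg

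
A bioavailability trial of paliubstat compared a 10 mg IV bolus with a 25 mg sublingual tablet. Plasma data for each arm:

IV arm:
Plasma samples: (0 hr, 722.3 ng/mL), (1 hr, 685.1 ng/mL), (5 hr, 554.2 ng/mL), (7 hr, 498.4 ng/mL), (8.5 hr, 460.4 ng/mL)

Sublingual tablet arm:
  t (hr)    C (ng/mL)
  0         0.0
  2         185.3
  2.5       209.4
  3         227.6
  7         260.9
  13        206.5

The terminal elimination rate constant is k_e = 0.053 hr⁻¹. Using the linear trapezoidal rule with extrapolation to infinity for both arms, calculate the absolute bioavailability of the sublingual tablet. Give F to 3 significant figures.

F = 0.196

Trapezoidal AUC_0→8.5 (IV):
  [0→1]: (722.3+685.1)/2 × 1 = 703.7
  [1→5]: (685.1+554.2)/2 × 4 = 2478.6
  [5→7]: (554.2+498.4)/2 × 2 = 1052.6
  [7→8.5]: (498.4+460.4)/2 × 1.5 = 719.1
  Sum = 4954.0 ng/mL·hr
IV tail: 460.4/0.053 = 8686.792; AUC_iv,0→∞ = 4954.0 + 8686.792 = 13640.792 ng/mL·hr
Trapezoidal AUC_0→13 (sublingual tablet):
  [0→2]: (0.0+185.3)/2 × 2 = 185.3
  [2→2.5]: (185.3+209.4)/2 × 0.5 = 98.675
  [2.5→3]: (209.4+227.6)/2 × 0.5 = 109.25
  [3→7]: (227.6+260.9)/2 × 4 = 977.0
  [7→13]: (260.9+206.5)/2 × 6 = 1402.2
  Sum = 2772.425 ng/mL·hr
sublingual tablet tail: 206.5/0.053 = 3896.226; AUC_ev,0→∞ = 2772.425 + 3896.226 = 6668.651 ng/mL·hr
F = (AUC_ev/D_ev)/(AUC_iv/D_iv) = (6668.651/25)/(13640.792/10) = 266.74604/1364.0792 = 0.1956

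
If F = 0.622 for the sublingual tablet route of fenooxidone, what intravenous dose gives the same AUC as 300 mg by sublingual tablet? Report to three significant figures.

D_iv = 187 mg

Systemic exposure from an extravascular dose = F × D_ev, so the equivalent IV dose is F × D_ev.
D_iv = F × D_ev = 0.622 × 300 = 186.6 mg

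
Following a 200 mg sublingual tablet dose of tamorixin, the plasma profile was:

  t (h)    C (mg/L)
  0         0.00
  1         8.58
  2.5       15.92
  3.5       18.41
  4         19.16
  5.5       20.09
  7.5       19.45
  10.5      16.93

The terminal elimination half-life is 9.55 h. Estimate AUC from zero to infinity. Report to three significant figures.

Trapezoidal AUC_0→10.5:
  [0→1]: (0.00+8.58)/2 × 1 = 4.29
  [1→2.5]: (8.58+15.92)/2 × 1.5 = 18.375
  [2.5→3.5]: (15.92+18.41)/2 × 1 = 17.165
  [3.5→4]: (18.41+19.16)/2 × 0.5 = 9.3925
  [4→5.5]: (19.16+20.09)/2 × 1.5 = 29.4375
  [5.5→7.5]: (20.09+19.45)/2 × 2 = 39.54
  [7.5→10.5]: (19.45+16.93)/2 × 3 = 54.57
  Sum = 172.77 mg/L·h
k_e = ln2 / t½ = 0.693147 / 9.55 = 0.0726 h^-1
Extrapolated tail: C_last / k_e = 16.93 / 0.0726 = 233.196
AUC_0→∞ = 172.77 + 233.196 = 405.966 mg/L·h

AUC = 406 mg/L·h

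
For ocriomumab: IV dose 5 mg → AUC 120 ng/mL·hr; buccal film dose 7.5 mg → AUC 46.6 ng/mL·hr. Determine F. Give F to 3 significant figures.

F = 0.259

F = (AUC_ev / D_ev) / (AUC_iv / D_iv)
  = (46.6/7.5) / (120/5)
  = 6.21333 / 24 = 0.2589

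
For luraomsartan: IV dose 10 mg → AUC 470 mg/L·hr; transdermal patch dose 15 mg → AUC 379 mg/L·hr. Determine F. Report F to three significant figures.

F = 0.538

F = (AUC_ev / D_ev) / (AUC_iv / D_iv)
  = (379/15) / (470/10)
  = 25.2667 / 47 = 0.5376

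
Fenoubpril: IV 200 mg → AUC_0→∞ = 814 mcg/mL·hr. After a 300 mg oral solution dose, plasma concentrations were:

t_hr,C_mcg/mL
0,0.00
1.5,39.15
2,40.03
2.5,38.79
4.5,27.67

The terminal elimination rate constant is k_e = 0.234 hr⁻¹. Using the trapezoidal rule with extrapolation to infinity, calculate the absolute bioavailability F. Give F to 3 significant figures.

F = 0.208

Trapezoidal AUC_0→4.5 (oral solution):
  [0→1.5]: (0.00+39.15)/2 × 1.5 = 29.3625
  [1.5→2]: (39.15+40.03)/2 × 0.5 = 19.795
  [2→2.5]: (40.03+38.79)/2 × 0.5 = 19.705
  [2.5→4.5]: (38.79+27.67)/2 × 2 = 66.46
  Sum = 135.3225 mcg/mL·hr
Tail: C_last/k_e = 27.67/0.234 = 118.248
AUC_0→∞ (oral solution) = 135.3225 + 118.248 = 253.5705 mcg/mL·hr
F = (AUC_ev/D_ev)/(AUC_iv/D_iv) = (253.5705/300)/(814/200) = 0.845235/4.07 = 0.2077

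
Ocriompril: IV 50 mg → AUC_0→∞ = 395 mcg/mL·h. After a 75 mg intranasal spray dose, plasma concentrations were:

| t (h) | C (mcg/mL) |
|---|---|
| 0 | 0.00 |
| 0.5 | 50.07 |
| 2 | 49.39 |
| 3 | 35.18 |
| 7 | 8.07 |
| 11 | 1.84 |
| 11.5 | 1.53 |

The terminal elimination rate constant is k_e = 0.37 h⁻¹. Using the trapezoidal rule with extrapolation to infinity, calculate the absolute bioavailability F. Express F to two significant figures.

F = 0.41

Trapezoidal AUC_0→11.5 (intranasal spray):
  [0→0.5]: (0.00+50.07)/2 × 0.5 = 12.5175
  [0.5→2]: (50.07+49.39)/2 × 1.5 = 74.595
  [2→3]: (49.39+35.18)/2 × 1 = 42.285
  [3→7]: (35.18+8.07)/2 × 4 = 86.5
  [7→11]: (8.07+1.84)/2 × 4 = 19.82
  [11→11.5]: (1.84+1.53)/2 × 0.5 = 0.8425
  Sum = 236.56 mcg/mL·h
Tail: C_last/k_e = 1.53/0.37 = 4.135
AUC_0→∞ (intranasal spray) = 236.56 + 4.135 = 240.695 mcg/mL·h
F = (AUC_ev/D_ev)/(AUC_iv/D_iv) = (240.695/75)/(395/50) = 3.20927/7.9 = 0.4062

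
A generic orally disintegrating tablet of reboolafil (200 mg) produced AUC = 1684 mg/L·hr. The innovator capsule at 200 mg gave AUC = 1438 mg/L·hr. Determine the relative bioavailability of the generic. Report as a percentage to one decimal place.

F_rel = (AUC_test/D_test) / (AUC_ref/D_ref)
      = (1684/200) / (1438/200)
      = 8.42 / 7.19 = 1.1711 = 117.11%

F_rel = 117.1%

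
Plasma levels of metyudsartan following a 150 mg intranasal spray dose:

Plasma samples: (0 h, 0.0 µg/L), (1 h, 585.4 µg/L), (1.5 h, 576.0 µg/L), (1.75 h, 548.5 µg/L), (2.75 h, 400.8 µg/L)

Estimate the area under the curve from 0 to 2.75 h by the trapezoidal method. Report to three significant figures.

Trapezoidal AUC_0→2.75:
  [0→1]: (0.0+585.4)/2 × 1 = 292.7
  [1→1.5]: (585.4+576.0)/2 × 0.5 = 290.35
  [1.5→1.75]: (576.0+548.5)/2 × 0.25 = 140.5625
  [1.75→2.75]: (548.5+400.8)/2 × 1 = 474.65
  Sum = 1198.2625 µg/L·h

AUC = 1200 µg/L·h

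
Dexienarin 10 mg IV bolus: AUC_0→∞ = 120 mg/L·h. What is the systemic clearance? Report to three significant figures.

CL = 0.0833 L/h

CL = Dose_iv / AUC_0→∞
   = 10 / 120 = 0.0833333 L/h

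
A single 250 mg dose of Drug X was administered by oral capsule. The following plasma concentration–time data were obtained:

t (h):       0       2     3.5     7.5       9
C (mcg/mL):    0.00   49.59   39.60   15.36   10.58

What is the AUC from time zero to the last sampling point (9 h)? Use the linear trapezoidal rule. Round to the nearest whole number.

Trapezoidal AUC_0→9:
  [0→2]: (0.00+49.59)/2 × 2 = 49.59
  [2→3.5]: (49.59+39.60)/2 × 1.5 = 66.8925
  [3.5→7.5]: (39.60+15.36)/2 × 4 = 109.92
  [7.5→9]: (15.36+10.58)/2 × 1.5 = 19.455
  Sum = 245.8575 mcg/mL·h

AUC = 246 mcg/mL·h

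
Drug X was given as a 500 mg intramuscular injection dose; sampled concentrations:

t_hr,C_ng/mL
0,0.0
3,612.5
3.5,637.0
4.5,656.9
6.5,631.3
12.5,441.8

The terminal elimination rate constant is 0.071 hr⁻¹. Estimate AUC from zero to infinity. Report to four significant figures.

Trapezoidal AUC_0→12.5:
  [0→3]: (0.0+612.5)/2 × 3 = 918.75
  [3→3.5]: (612.5+637.0)/2 × 0.5 = 312.375
  [3.5→4.5]: (637.0+656.9)/2 × 1 = 646.95
  [4.5→6.5]: (656.9+631.3)/2 × 2 = 1288.2
  [6.5→12.5]: (631.3+441.8)/2 × 6 = 3219.3
  Sum = 6385.575 ng/mL·hr
Extrapolated tail: C_last / k_e = 441.8 / 0.071 = 6222.535
AUC_0→∞ = 6385.575 + 6222.535 = 12608.11 ng/mL·hr

AUC = 12610 ng/mL·hr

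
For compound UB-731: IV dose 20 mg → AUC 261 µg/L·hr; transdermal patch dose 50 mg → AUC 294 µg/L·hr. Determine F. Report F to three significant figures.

F = 0.451

F = (AUC_ev / D_ev) / (AUC_iv / D_iv)
  = (294/50) / (261/20)
  = 5.88 / 13.05 = 0.4506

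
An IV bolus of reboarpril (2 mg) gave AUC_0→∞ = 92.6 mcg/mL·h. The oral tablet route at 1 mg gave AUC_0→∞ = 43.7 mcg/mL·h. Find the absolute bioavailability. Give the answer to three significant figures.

F = (AUC_ev / D_ev) / (AUC_iv / D_iv)
  = (43.7/1) / (92.6/2)
  = 43.7 / 46.3 = 0.9438

F = 0.944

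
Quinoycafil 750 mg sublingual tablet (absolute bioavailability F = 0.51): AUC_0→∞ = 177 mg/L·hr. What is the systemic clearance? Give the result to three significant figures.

CL = F × Dose / AUC_0→∞
   = 0.51 × 750 / 177 = 2.16102 L/hr

CL = 2.16 L/hr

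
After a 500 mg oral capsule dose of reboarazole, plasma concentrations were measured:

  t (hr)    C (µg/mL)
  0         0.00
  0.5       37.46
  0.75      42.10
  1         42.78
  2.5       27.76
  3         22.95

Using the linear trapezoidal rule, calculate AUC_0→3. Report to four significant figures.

AUC = 95.50 µg/mL·hr

Trapezoidal AUC_0→3:
  [0→0.5]: (0.00+37.46)/2 × 0.5 = 9.365
  [0.5→0.75]: (37.46+42.10)/2 × 0.25 = 9.945
  [0.75→1]: (42.10+42.78)/2 × 0.25 = 10.61
  [1→2.5]: (42.78+27.76)/2 × 1.5 = 52.905
  [2.5→3]: (27.76+22.95)/2 × 0.5 = 12.6775
  Sum = 95.5025 µg/mL·hr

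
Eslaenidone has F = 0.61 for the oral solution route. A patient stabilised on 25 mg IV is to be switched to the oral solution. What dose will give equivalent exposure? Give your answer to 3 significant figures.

D_oral = 41.0 mg

For equal systemic exposure: F × D_ev = D_iv
D_ev = D_iv / F = 25 / 0.61 = 40.9836 mg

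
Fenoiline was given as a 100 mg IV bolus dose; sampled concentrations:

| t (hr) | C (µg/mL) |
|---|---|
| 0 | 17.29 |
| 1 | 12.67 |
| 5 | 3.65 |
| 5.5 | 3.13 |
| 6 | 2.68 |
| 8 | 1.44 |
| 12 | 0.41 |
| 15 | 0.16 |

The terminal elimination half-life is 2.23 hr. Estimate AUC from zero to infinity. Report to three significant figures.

Trapezoidal AUC_0→15:
  [0→1]: (17.29+12.67)/2 × 1 = 14.98
  [1→5]: (12.67+3.65)/2 × 4 = 32.64
  [5→5.5]: (3.65+3.13)/2 × 0.5 = 1.695
  [5.5→6]: (3.13+2.68)/2 × 0.5 = 1.4525
  [6→8]: (2.68+1.44)/2 × 2 = 4.12
  [8→12]: (1.44+0.41)/2 × 4 = 3.7
  [12→15]: (0.41+0.16)/2 × 3 = 0.855
  Sum = 59.4425 µg/mL·hr
k_e = ln2 / t½ = 0.693147 / 2.23 = 0.3108 hr^-1
Extrapolated tail: C_last / k_e = 0.16 / 0.3108 = 0.515
AUC_0→∞ = 59.4425 + 0.515 = 59.9575 µg/mL·hr

AUC = 60.0 µg/mL·hr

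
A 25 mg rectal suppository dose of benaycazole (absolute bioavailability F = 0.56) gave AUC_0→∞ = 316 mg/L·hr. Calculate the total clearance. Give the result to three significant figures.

CL = 0.0443 L/hr

CL = F × Dose / AUC_0→∞
   = 0.56 × 25 / 316 = 0.0443038 L/hr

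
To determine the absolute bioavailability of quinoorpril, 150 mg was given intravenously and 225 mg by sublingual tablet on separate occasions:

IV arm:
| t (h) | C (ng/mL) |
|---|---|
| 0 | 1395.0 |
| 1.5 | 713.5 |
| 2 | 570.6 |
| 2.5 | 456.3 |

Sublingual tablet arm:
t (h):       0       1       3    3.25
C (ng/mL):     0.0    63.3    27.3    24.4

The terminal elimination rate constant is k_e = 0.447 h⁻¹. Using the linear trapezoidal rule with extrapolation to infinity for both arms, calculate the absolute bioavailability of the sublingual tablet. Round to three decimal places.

Trapezoidal AUC_0→2.5 (IV):
  [0→1.5]: (1395.0+713.5)/2 × 1.5 = 1581.375
  [1.5→2]: (713.5+570.6)/2 × 0.5 = 321.025
  [2→2.5]: (570.6+456.3)/2 × 0.5 = 256.725
  Sum = 2159.125 ng/mL·h
IV tail: 456.3/0.447 = 1020.805; AUC_iv,0→∞ = 2159.125 + 1020.805 = 3179.93 ng/mL·h
Trapezoidal AUC_0→3.25 (sublingual tablet):
  [0→1]: (0.0+63.3)/2 × 1 = 31.65
  [1→3]: (63.3+27.3)/2 × 2 = 90.6
  [3→3.25]: (27.3+24.4)/2 × 0.25 = 6.4625
  Sum = 128.7125 ng/mL·h
sublingual tablet tail: 24.4/0.447 = 54.586; AUC_ev,0→∞ = 128.7125 + 54.586 = 183.2985 ng/mL·h
F = (AUC_ev/D_ev)/(AUC_iv/D_iv) = (183.2985/225)/(3179.93/150) = 0.81466/21.1995 = 0.0384

F = 0.038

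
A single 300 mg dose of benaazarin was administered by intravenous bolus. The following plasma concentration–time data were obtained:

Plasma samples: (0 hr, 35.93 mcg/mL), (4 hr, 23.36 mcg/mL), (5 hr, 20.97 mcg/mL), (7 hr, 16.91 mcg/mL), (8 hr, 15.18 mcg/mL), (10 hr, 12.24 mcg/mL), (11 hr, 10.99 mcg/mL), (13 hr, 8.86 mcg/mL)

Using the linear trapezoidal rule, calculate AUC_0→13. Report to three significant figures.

AUC = 254 mcg/mL·hr

Trapezoidal AUC_0→13:
  [0→4]: (35.93+23.36)/2 × 4 = 118.58
  [4→5]: (23.36+20.97)/2 × 1 = 22.165
  [5→7]: (20.97+16.91)/2 × 2 = 37.88
  [7→8]: (16.91+15.18)/2 × 1 = 16.045
  [8→10]: (15.18+12.24)/2 × 2 = 27.42
  [10→11]: (12.24+10.99)/2 × 1 = 11.615
  [11→13]: (10.99+8.86)/2 × 2 = 19.85
  Sum = 253.555 mcg/mL·hr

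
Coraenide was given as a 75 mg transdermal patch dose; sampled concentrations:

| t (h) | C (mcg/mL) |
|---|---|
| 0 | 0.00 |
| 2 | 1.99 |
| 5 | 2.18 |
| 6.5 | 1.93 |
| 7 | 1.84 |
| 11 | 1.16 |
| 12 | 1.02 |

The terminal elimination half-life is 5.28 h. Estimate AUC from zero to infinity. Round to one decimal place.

Trapezoidal AUC_0→12:
  [0→2]: (0.00+1.99)/2 × 2 = 1.99
  [2→5]: (1.99+2.18)/2 × 3 = 6.255
  [5→6.5]: (2.18+1.93)/2 × 1.5 = 3.0825
  [6.5→7]: (1.93+1.84)/2 × 0.5 = 0.9425
  [7→11]: (1.84+1.16)/2 × 4 = 6.0
  [11→12]: (1.16+1.02)/2 × 1 = 1.09
  Sum = 19.36 mcg/mL·h
k_e = ln2 / t½ = 0.693147 / 5.28 = 0.1313 h^-1
Extrapolated tail: C_last / k_e = 1.02 / 0.1313 = 7.768
AUC_0→∞ = 19.36 + 7.768 = 27.128 mcg/mL·h

AUC = 27.1 mcg/mL·h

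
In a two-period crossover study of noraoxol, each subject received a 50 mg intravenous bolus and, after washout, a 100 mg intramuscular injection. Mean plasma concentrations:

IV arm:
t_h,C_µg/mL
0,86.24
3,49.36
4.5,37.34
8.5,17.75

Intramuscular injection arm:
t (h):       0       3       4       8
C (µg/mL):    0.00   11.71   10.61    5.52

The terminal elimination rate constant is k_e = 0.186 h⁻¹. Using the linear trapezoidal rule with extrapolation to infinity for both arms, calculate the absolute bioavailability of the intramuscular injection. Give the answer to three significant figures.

Trapezoidal AUC_0→8.5 (IV):
  [0→3]: (86.24+49.36)/2 × 3 = 203.4
  [3→4.5]: (49.36+37.34)/2 × 1.5 = 65.025
  [4.5→8.5]: (37.34+17.75)/2 × 4 = 110.18
  Sum = 378.605 µg/mL·h
IV tail: 17.75/0.186 = 95.430; AUC_iv,0→∞ = 378.605 + 95.430 = 474.035 µg/mL·h
Trapezoidal AUC_0→8 (intramuscular injection):
  [0→3]: (0.00+11.71)/2 × 3 = 17.565
  [3→4]: (11.71+10.61)/2 × 1 = 11.16
  [4→8]: (10.61+5.52)/2 × 4 = 32.26
  Sum = 60.985 µg/mL·h
intramuscular injection tail: 5.52/0.186 = 29.677; AUC_ev,0→∞ = 60.985 + 29.677 = 90.662 µg/mL·h
F = (AUC_ev/D_ev)/(AUC_iv/D_iv) = (90.662/100)/(474.035/50) = 0.90662/9.4807 = 0.0956

F = 0.0956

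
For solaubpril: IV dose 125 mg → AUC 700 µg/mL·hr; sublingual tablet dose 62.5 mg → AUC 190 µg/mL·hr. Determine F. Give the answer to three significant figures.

F = 0.543

F = (AUC_ev / D_ev) / (AUC_iv / D_iv)
  = (190/62.5) / (700/125)
  = 3.04 / 5.6 = 0.5429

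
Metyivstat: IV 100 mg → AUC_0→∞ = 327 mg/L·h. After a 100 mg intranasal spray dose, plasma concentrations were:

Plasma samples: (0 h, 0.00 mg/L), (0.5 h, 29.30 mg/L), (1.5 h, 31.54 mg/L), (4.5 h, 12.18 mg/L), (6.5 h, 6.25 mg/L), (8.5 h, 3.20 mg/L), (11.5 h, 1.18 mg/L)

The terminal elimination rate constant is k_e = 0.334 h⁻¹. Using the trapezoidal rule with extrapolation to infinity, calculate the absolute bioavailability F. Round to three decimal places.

F = 0.432

Trapezoidal AUC_0→11.5 (intranasal spray):
  [0→0.5]: (0.00+29.30)/2 × 0.5 = 7.325
  [0.5→1.5]: (29.30+31.54)/2 × 1 = 30.42
  [1.5→4.5]: (31.54+12.18)/2 × 3 = 65.58
  [4.5→6.5]: (12.18+6.25)/2 × 2 = 18.43
  [6.5→8.5]: (6.25+3.20)/2 × 2 = 9.45
  [8.5→11.5]: (3.20+1.18)/2 × 3 = 6.57
  Sum = 137.775 mg/L·h
Tail: C_last/k_e = 1.18/0.334 = 3.533
AUC_0→∞ (intranasal spray) = 137.775 + 3.533 = 141.308 mg/L·h
F = (AUC_ev/D_ev)/(AUC_iv/D_iv) = (141.308/100)/(327/100) = 1.41308/3.27 = 0.4321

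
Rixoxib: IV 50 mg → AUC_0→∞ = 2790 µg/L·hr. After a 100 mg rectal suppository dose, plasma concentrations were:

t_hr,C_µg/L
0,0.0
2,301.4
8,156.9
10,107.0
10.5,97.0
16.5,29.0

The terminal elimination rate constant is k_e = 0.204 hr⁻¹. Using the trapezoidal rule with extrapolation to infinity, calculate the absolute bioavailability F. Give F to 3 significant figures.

Trapezoidal AUC_0→16.5 (rectal suppository):
  [0→2]: (0.0+301.4)/2 × 2 = 301.4
  [2→8]: (301.4+156.9)/2 × 6 = 1374.9
  [8→10]: (156.9+107.0)/2 × 2 = 263.9
  [10→10.5]: (107.0+97.0)/2 × 0.5 = 51.0
  [10.5→16.5]: (97.0+29.0)/2 × 6 = 378.0
  Sum = 2369.2 µg/L·hr
Tail: C_last/k_e = 29.0/0.204 = 142.157
AUC_0→∞ (rectal suppository) = 2369.2 + 142.157 = 2511.357 µg/L·hr
F = (AUC_ev/D_ev)/(AUC_iv/D_iv) = (2511.357/100)/(2790/50) = 25.11357/55.8 = 0.4501

F = 0.450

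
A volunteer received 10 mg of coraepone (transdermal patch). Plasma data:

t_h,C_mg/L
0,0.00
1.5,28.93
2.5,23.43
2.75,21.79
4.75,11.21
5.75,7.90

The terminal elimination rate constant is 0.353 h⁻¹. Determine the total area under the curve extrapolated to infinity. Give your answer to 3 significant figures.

AUC = 118 mg/L·h

Trapezoidal AUC_0→5.75:
  [0→1.5]: (0.00+28.93)/2 × 1.5 = 21.6975
  [1.5→2.5]: (28.93+23.43)/2 × 1 = 26.18
  [2.5→2.75]: (23.43+21.79)/2 × 0.25 = 5.6525
  [2.75→4.75]: (21.79+11.21)/2 × 2 = 33.0
  [4.75→5.75]: (11.21+7.90)/2 × 1 = 9.555
  Sum = 96.085 mg/L·h
Extrapolated tail: C_last / k_e = 7.90 / 0.353 = 22.380
AUC_0→∞ = 96.085 + 22.380 = 118.465 mg/L·h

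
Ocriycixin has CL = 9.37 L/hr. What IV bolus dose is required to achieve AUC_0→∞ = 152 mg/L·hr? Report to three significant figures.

Dose = 1420 mg

Dose_iv = CL × AUC_0→∞
     = 9.37 × 152 = 1424.24 mg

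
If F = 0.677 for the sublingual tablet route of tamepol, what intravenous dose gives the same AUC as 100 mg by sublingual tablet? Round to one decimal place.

Systemic exposure from an extravascular dose = F × D_ev, so the equivalent IV dose is F × D_ev.
D_iv = F × D_ev = 0.677 × 100 = 67.7 mg

D_iv = 67.7 mg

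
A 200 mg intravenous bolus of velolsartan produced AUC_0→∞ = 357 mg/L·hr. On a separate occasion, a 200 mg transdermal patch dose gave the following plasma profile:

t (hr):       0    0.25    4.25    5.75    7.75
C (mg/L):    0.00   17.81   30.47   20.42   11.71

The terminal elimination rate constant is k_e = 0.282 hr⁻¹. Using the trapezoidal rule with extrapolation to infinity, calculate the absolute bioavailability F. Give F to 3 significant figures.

F = 0.590

Trapezoidal AUC_0→7.75 (transdermal patch):
  [0→0.25]: (0.00+17.81)/2 × 0.25 = 2.22625
  [0.25→4.25]: (17.81+30.47)/2 × 4 = 96.56
  [4.25→5.75]: (30.47+20.42)/2 × 1.5 = 38.1675
  [5.75→7.75]: (20.42+11.71)/2 × 2 = 32.13
  Sum = 169.08375 mg/L·hr
Tail: C_last/k_e = 11.71/0.282 = 41.525
AUC_0→∞ (transdermal patch) = 169.08375 + 41.525 = 210.60875 mg/L·hr
F = (AUC_ev/D_ev)/(AUC_iv/D_iv) = (210.60875/200)/(357/200) = 1.05304/1.785 = 0.5899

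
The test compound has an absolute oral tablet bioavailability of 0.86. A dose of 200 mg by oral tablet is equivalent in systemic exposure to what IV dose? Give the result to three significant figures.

Systemic exposure from an extravascular dose = F × D_ev, so the equivalent IV dose is F × D_ev.
D_iv = F × D_ev = 0.86 × 200 = 172 mg

D_iv = 172 mg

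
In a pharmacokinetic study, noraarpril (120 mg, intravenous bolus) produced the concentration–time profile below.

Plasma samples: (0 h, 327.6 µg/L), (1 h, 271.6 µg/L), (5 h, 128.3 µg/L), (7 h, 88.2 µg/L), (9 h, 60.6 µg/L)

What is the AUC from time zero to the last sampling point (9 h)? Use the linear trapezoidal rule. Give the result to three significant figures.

Trapezoidal AUC_0→9:
  [0→1]: (327.6+271.6)/2 × 1 = 299.6
  [1→5]: (271.6+128.3)/2 × 4 = 799.8
  [5→7]: (128.3+88.2)/2 × 2 = 216.5
  [7→9]: (88.2+60.6)/2 × 2 = 148.8
  Sum = 1464.7 µg/L·h

AUC = 1460 µg/L·h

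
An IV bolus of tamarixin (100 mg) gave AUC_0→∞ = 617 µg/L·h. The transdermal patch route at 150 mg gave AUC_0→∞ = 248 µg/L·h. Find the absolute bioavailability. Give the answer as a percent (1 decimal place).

F = 26.8%

F = (AUC_ev / D_ev) / (AUC_iv / D_iv)
  = (248/150) / (617/100)
  = 1.65333 / 6.17 = 0.2680
  = 26.80%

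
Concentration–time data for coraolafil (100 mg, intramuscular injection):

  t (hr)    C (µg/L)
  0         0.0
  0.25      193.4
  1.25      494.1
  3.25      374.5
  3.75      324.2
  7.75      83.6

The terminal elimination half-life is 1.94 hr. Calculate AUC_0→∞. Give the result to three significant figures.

AUC = 2460 µg/L·hr

Trapezoidal AUC_0→7.75:
  [0→0.25]: (0.0+193.4)/2 × 0.25 = 24.175
  [0.25→1.25]: (193.4+494.1)/2 × 1 = 343.75
  [1.25→3.25]: (494.1+374.5)/2 × 2 = 868.6
  [3.25→3.75]: (374.5+324.2)/2 × 0.5 = 174.675
  [3.75→7.75]: (324.2+83.6)/2 × 4 = 815.6
  Sum = 2226.8 µg/L·hr
k_e = ln2 / t½ = 0.693147 / 1.94 = 0.3573 hr^-1
Extrapolated tail: C_last / k_e = 83.6 / 0.3573 = 233.977
AUC_0→∞ = 2226.8 + 233.977 = 2460.777 µg/L·hr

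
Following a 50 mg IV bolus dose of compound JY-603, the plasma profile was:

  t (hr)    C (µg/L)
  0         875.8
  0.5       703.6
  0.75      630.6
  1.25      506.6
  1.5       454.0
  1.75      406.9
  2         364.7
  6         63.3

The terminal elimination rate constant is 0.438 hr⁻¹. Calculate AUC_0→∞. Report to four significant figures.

Trapezoidal AUC_0→6:
  [0→0.5]: (875.8+703.6)/2 × 0.5 = 394.85
  [0.5→0.75]: (703.6+630.6)/2 × 0.25 = 166.775
  [0.75→1.25]: (630.6+506.6)/2 × 0.5 = 284.3
  [1.25→1.5]: (506.6+454.0)/2 × 0.25 = 120.075
  [1.5→1.75]: (454.0+406.9)/2 × 0.25 = 107.6125
  [1.75→2]: (406.9+364.7)/2 × 0.25 = 96.45
  [2→6]: (364.7+63.3)/2 × 4 = 856.0
  Sum = 2026.0625 µg/L·hr
Extrapolated tail: C_last / k_e = 63.3 / 0.438 = 144.521
AUC_0→∞ = 2026.0625 + 144.521 = 2170.5835 µg/L·hr

AUC = 2171 µg/L·hr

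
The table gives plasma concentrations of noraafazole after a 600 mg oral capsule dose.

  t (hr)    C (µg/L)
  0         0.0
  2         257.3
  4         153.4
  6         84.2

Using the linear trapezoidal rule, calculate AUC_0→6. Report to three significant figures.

AUC = 906 µg/L·hr

Trapezoidal AUC_0→6:
  [0→2]: (0.0+257.3)/2 × 2 = 257.3
  [2→4]: (257.3+153.4)/2 × 2 = 410.7
  [4→6]: (153.4+84.2)/2 × 2 = 237.6
  Sum = 905.6 µg/L·hr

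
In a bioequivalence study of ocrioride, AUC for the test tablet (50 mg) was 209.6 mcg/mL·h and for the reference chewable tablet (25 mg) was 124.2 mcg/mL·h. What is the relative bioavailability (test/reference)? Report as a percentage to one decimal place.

F_rel = 84.4%

F_rel = (AUC_test/D_test) / (AUC_ref/D_ref)
      = (209.6/50) / (124.2/25)
      = 4.192 / 4.968 = 0.8438 = 84.38%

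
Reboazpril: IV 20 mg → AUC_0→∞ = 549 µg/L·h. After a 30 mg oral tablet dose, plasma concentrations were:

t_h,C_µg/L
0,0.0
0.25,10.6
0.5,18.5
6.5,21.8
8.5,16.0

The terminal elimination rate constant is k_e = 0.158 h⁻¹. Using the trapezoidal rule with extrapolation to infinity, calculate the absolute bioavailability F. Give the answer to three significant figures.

F = 0.322

Trapezoidal AUC_0→8.5 (oral tablet):
  [0→0.25]: (0.0+10.6)/2 × 0.25 = 1.325
  [0.25→0.5]: (10.6+18.5)/2 × 0.25 = 3.6375
  [0.5→6.5]: (18.5+21.8)/2 × 6 = 120.9
  [6.5→8.5]: (21.8+16.0)/2 × 2 = 37.8
  Sum = 163.6625 µg/L·h
Tail: C_last/k_e = 16.0/0.158 = 101.266
AUC_0→∞ (oral tablet) = 163.6625 + 101.266 = 264.9285 µg/L·h
F = (AUC_ev/D_ev)/(AUC_iv/D_iv) = (264.9285/30)/(549/20) = 8.83095/27.45 = 0.3217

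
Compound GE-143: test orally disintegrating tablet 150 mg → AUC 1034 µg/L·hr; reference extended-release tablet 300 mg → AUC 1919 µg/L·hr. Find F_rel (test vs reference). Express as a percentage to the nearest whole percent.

F_rel = 108%

F_rel = (AUC_test/D_test) / (AUC_ref/D_ref)
      = (1034/150) / (1919/300)
      = 6.89333 / 6.39667 = 1.0776 = 107.76%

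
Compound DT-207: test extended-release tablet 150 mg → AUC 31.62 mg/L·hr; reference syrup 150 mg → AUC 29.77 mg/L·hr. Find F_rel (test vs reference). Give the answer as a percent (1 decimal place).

F_rel = (AUC_test/D_test) / (AUC_ref/D_ref)
      = (31.62/150) / (29.77/150)
      = 0.2108 / 0.198467 = 1.0621 = 106.21%

F_rel = 106.2%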